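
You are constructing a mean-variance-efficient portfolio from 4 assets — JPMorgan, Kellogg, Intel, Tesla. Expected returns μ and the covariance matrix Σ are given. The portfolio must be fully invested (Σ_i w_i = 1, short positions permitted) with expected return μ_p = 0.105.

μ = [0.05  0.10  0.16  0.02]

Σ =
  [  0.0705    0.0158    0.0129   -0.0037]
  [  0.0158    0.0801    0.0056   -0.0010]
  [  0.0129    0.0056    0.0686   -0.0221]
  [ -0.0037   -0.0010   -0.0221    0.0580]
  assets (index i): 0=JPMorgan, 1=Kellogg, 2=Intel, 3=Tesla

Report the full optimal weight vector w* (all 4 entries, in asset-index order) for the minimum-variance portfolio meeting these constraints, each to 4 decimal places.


x=Σ⁻¹μ = [0.0519  1.0680  2.6828  1.3888]
y=Σ⁻¹𝟙 = [9.7026  9.4745  20.2745  25.7490]
a=μᵀx=0.566422  b=𝟙ᵀx=5.191485  c=𝟙ᵀy=65.200622  D=ac−b²=9.979543
λ₁=(c·0.105−b)/D = (65.200622·0.105−5.191485)/9.979543 = 0.165797
λ₂=(a−b·0.105)/D = (0.566422−5.191485·0.105)/9.979543 = 0.002136
w* = 0.165797·x + 0.002136·y:
  w_0 = 0.165797·0.0519 + 0.002136·9.7026 = 0.0293  (JPMorgan)
  w_1 = 0.165797·1.0680 + 0.002136·9.4745 = 0.1973  (Kellogg)
  w_2 = 0.165797·2.6828 + 0.002136·20.2745 = 0.4881  (Intel)
  w_3 = 0.165797·1.3888 + 0.002136·25.7490 = 0.2853  (Tesla)
Σw_i=1.0000  μᵀw=0.1050
σ²=wᵀΣw=λ₁·μ_p+λ₂ = 0.165797·0.105 + 0.002136 = 0.019545 ≈ 0.0195

0.0293  0.1973  0.4881  0.2853


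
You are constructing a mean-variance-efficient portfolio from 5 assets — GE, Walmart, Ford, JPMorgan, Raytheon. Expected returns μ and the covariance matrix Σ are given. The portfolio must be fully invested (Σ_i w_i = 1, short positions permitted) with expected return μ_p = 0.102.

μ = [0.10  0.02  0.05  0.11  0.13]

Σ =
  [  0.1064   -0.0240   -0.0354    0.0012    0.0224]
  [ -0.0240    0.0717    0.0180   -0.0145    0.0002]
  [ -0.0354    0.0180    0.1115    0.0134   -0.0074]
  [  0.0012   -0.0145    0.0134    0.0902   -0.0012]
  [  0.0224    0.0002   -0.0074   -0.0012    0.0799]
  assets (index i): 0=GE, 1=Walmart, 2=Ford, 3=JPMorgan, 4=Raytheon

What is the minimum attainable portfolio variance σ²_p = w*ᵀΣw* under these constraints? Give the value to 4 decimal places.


p=Σ⁻¹μ = [0.9822  0.7088  0.5899  1.2517  1.4233]
q=Σ⁻¹𝟙 = [14.7866  18.9870  9.7053  12.6254  9.4112]
a=μᵀp=0.464610  b=𝟙ᵀp=4.955912  c=𝟙ᵀq=65.515498  D=ac−b²=5.878114
λ₁=(c·0.102−b)/D = (65.515498·0.102−4.955912)/5.878114 = 0.293745
λ₂=(a−b·0.102)/D = (0.464610−4.955912·0.102)/5.878114 = -0.006957
w* = 0.293745·p + -0.006957·q:
  w_0 = 0.293745·0.9822 + -0.006957·14.7866 = 0.1857  (GE)
  w_1 = 0.293745·0.7088 + -0.006957·18.9870 = 0.0761  (Walmart)
  w_2 = 0.293745·0.5899 + -0.006957·9.7053 = 0.1058  (Ford)
  w_3 = 0.293745·1.2517 + -0.006957·12.6254 = 0.2798  (JPMorgan)
  w_4 = 0.293745·1.4233 + -0.006957·9.4112 = 0.3526  (Raytheon)
Σw_i=1.0000  μᵀw=0.1020
σ²=wᵀΣw=λ₁·μ_p+λ₂ = 0.293745·0.102 + -0.006957 = 0.023005 ≈ 0.0230

0.0230


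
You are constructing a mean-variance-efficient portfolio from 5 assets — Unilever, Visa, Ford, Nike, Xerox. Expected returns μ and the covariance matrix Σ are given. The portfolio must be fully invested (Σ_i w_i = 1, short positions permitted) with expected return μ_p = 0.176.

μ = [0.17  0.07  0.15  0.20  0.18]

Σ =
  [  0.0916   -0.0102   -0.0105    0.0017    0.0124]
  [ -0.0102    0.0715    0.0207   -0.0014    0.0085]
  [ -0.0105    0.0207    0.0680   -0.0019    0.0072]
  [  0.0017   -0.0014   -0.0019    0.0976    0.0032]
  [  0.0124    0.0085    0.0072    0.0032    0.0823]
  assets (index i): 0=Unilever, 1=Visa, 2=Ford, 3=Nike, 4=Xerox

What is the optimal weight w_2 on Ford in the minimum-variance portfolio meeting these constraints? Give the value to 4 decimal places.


0.2934

x=Σ⁻¹μ = [1.9137  0.4517  2.2532  2.0145  1.5767]
y=Σ⁻¹𝟙 = [12.4160  11.3954  12.6340  10.1898  7.6016]
a=μᵀx=1.381625  b=𝟙ᵀx=8.209748  c=𝟙ᵀy=54.236823  D=ac−b²=7.535003
λ₁=(c·0.176−b)/D = (54.236823·0.176−8.209748)/7.535003 = 0.177297
λ₂=(a−b·0.176)/D = (1.381625−8.209748·0.176)/7.535003 = -0.008400
w* = 0.177297·x + -0.008400·y:
  w_0 = 0.177297·1.9137 + -0.008400·12.4160 = 0.2350  (Unilever)
  w_1 = 0.177297·0.4517 + -0.008400·11.3954 = -0.0156  (Visa)
  w_2 = 0.177297·2.2532 + -0.008400·12.6340 = 0.2934  (Ford)
  w_3 = 0.177297·2.0145 + -0.008400·10.1898 = 0.2716  (Nike)
  w_4 = 0.177297·1.5767 + -0.008400·7.6016 = 0.2157  (Xerox)
Σw_i=1.0000  μᵀw=0.1760
σ²=wᵀΣw=λ₁·μ_p+λ₂ = 0.177297·0.176 + -0.008400 = 0.022805 ≈ 0.0228


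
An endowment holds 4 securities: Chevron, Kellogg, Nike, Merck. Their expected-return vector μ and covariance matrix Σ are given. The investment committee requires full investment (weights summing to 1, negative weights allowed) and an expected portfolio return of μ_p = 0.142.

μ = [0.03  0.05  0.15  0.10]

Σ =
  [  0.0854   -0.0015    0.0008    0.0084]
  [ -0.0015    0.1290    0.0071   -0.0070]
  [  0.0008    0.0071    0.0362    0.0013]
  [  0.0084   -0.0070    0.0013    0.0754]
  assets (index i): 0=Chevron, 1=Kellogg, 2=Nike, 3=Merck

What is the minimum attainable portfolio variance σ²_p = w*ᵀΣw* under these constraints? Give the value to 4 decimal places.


0.0275

g=Σ⁻¹μ = [0.1939  0.2352  4.0481  1.2567]
h=Σ⁻¹𝟙 = [10.3830  7.1352  25.5527  12.3277]
a=μᵀg=0.750463  b=𝟙ᵀg=5.733928  c=𝟙ᵀh=55.398646  D=ac−b²=8.696709
λ₁=(c·0.142−b)/D = (55.398646·0.142−5.733928)/8.696709 = 0.245228
λ₂=(a−b·0.142)/D = (0.750463−5.733928·0.142)/8.696709 = -0.007331
w* = 0.245228·g + -0.007331·h:
  w_0 = 0.245228·0.1939 + -0.007331·10.3830 = -0.0286  (Chevron)
  w_1 = 0.245228·0.2352 + -0.007331·7.1352 = 0.0054  (Kellogg)
  w_2 = 0.245228·4.0481 + -0.007331·25.5527 = 0.8054  (Nike)
  w_3 = 0.245228·1.2567 + -0.007331·12.3277 = 0.2178  (Merck)
Σw_i=1.0000  μᵀw=0.1420
σ²=wᵀΣw=λ₁·μ_p+λ₂ = 0.245228·0.142 + -0.007331 = 0.027492 ≈ 0.0275


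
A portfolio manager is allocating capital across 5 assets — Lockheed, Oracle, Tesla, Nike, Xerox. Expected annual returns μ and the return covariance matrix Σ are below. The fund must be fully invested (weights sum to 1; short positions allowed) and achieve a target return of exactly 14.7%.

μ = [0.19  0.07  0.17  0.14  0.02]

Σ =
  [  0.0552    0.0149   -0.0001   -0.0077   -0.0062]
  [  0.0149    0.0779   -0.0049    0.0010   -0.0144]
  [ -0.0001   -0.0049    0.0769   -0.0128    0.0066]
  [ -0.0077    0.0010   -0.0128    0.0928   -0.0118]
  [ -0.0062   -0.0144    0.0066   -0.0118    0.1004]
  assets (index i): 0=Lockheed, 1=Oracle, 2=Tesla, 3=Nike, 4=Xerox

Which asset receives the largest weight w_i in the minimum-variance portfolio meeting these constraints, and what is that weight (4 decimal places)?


p=Σ⁻¹μ = [3.7087  0.4299  2.5655  2.2399  0.5845]
q=Σ⁻¹𝟙 = [18.5296  12.5995  15.3178  16.0439  13.7902]
a=μᵀp=1.496172  b=𝟙ᵀp=9.528563  c=𝟙ᵀq=76.280981  D=ac−b²=23.335937
λ₁=(c·0.147−b)/D = (76.280981·0.147−9.528563)/23.335937 = 0.072195
λ₂=(a−b·0.147)/D = (1.496172−9.528563·0.147)/23.335937 = 0.004091
w* = 0.072195·p + 0.004091·q:
  w_0 = 0.072195·3.7087 + 0.004091·18.5296 = 0.3436  (Lockheed)
  w_1 = 0.072195·0.4299 + 0.004091·12.5995 = 0.0826  (Oracle)
  w_2 = 0.072195·2.5655 + 0.004091·15.3178 = 0.2479  (Tesla)
  w_3 = 0.072195·2.2399 + 0.004091·16.0439 = 0.2273  (Nike)
  w_4 = 0.072195·0.5845 + 0.004091·13.7902 = 0.0986  (Xerox)
Σw_i=1.0000  μᵀw=0.1470
σ²=wᵀΣw=λ₁·μ_p+λ₂ = 0.072195·0.147 + 0.004091 = 0.014704 ≈ 0.0147

Lockheed (0.3436)


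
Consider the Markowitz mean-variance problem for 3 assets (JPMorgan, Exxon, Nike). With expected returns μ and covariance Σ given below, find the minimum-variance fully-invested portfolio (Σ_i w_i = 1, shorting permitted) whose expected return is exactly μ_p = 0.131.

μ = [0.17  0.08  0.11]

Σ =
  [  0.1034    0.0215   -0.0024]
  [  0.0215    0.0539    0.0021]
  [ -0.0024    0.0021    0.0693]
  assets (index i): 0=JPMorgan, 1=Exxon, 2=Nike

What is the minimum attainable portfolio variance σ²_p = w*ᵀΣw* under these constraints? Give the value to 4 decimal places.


p=Σ⁻¹μ = [1.5114  0.8184  1.6148]
q=Σ⁻¹𝟙 = [6.8242  15.2774  14.2034]
a=μᵀp=0.500046  b=𝟙ᵀp=3.944683  c=𝟙ᵀq=36.305022  D=ac−b²=2.593671
λ₁=(c·0.131−b)/D = (36.305022·0.131−3.944683)/2.593671 = 0.312790
λ₂=(a−b·0.131)/D = (0.500046−3.944683·0.131)/2.593671 = -0.006441
w* = 0.312790·p + -0.006441·q:
  w_0 = 0.312790·1.5114 + -0.006441·6.8242 = 0.4288  (JPMorgan)
  w_1 = 0.312790·0.8184 + -0.006441·15.2774 = 0.1576  (Exxon)
  w_2 = 0.312790·1.6148 + -0.006441·14.2034 = 0.4136  (Nike)
Σw_i=1.0000  μᵀw=0.1310
σ²=wᵀΣw=λ₁·μ_p+λ₂ = 0.312790·0.131 + -0.006441 = 0.034534 ≈ 0.0345

0.0345


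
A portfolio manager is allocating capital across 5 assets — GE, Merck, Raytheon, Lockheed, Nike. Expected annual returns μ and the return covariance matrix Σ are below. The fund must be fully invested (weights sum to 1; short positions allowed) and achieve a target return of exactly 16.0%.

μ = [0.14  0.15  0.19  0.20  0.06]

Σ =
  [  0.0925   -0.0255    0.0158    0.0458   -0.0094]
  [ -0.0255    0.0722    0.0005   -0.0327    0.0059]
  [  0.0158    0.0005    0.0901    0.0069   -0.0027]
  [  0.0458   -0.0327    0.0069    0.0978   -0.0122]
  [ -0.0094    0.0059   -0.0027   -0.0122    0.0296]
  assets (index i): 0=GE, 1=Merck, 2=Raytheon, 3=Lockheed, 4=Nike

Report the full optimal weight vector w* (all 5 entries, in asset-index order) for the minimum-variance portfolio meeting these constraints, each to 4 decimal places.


u=Σ⁻¹μ = [1.0031  3.5348  1.7738  3.0117  3.0441]
v=Σ⁻¹𝟙 = [11.1673  22.0171  8.9508  16.8002  40.6825]
a=μᵀu=1.792680  b=𝟙ᵀu=12.367631  c=𝟙ᵀv=99.617909  D=ac−b²=25.624722
λ₁=(c·0.160−b)/D = (99.617909·0.160−12.367631)/25.624722 = 0.139367
λ₂=(a−b·0.160)/D = (1.792680−12.367631·0.160)/25.624722 = -0.007264
w* = 0.139367·u + -0.007264·v:
  w_0 = 0.139367·1.0031 + -0.007264·11.1673 = 0.0587  (GE)
  w_1 = 0.139367·3.5348 + -0.007264·22.0171 = 0.3327  (Merck)
  w_2 = 0.139367·1.7738 + -0.007264·8.9508 = 0.1822  (Raytheon)
  w_3 = 0.139367·3.0117 + -0.007264·16.8002 = 0.2977  (Lockheed)
  w_4 = 0.139367·3.0441 + -0.007264·40.6825 = 0.1287  (Nike)
Σw_i=1.0000  μᵀw=0.1600
σ²=wᵀΣw=λ₁·μ_p+λ₂ = 0.139367·0.160 + -0.007264 = 0.015035 ≈ 0.0150

0.0587  0.3327  0.1822  0.2977  0.1287


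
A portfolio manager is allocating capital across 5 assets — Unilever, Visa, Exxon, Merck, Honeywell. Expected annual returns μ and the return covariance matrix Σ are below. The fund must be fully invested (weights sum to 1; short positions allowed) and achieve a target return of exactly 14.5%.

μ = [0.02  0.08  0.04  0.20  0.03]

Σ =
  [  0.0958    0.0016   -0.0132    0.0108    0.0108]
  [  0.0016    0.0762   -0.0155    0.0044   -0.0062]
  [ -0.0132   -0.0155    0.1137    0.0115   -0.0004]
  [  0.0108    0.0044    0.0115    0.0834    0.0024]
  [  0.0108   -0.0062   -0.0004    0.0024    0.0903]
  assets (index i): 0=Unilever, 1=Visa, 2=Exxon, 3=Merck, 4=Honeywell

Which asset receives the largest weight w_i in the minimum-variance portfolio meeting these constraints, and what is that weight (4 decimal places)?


x=Σ⁻¹μ = [-0.0738  0.9965  0.2466  2.3110  0.3491]
y=Σ⁻¹𝟙 = [9.5994  15.6292  11.2633  8.0579  10.8349]
a=μᵀx=0.560787  b=𝟙ᵀx=3.829475  c=𝟙ᵀy=55.384674  D=ac−b²=16.394147
λ₁=(c·0.145−b)/D = (55.384674·0.145−3.829475)/16.394147 = 0.256268
λ₂=(a−b·0.145)/D = (0.560787−3.829475·0.145)/16.394147 = 0.000336
w* = 0.256268·x + 0.000336·y:
  w_0 = 0.256268·-0.0738 + 0.000336·9.5994 = -0.0157  (Unilever)
  w_1 = 0.256268·0.9965 + 0.000336·15.6292 = 0.2606  (Visa)
  w_2 = 0.256268·0.2466 + 0.000336·11.2633 = 0.0670  (Exxon)
  w_3 = 0.256268·2.3110 + 0.000336·8.0579 = 0.5950  (Merck)
  w_4 = 0.256268·0.3491 + 0.000336·10.8349 = 0.0931  (Honeywell)
Σw_i=1.0000  μᵀw=0.1450
σ²=wᵀΣw=λ₁·μ_p+λ₂ = 0.256268·0.145 + 0.000336 = 0.037495 ≈ 0.0375

Merck (0.5950)


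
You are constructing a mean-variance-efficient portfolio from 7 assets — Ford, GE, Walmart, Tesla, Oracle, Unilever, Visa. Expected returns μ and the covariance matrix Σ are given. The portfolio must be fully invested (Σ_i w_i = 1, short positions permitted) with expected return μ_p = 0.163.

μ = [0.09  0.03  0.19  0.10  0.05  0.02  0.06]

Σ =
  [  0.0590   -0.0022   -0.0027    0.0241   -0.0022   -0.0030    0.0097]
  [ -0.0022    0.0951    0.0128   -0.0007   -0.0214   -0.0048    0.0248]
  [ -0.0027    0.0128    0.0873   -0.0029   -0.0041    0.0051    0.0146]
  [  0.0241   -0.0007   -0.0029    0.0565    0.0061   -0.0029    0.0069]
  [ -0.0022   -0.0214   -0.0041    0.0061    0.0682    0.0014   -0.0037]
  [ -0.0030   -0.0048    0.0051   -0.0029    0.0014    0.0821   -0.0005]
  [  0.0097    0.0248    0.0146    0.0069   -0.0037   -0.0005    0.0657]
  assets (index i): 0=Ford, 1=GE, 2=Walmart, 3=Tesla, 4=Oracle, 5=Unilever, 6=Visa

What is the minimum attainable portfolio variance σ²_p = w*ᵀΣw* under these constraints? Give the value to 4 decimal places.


0.0412

x=Σ⁻¹μ = [1.1298  0.2344  2.2377  1.3139  0.8601  0.1918  0.0726]
y=Σ⁻¹𝟙 = [14.0179  12.9166  9.4165  10.2215  18.8945  12.9398  6.2719]
a=μᵀx=0.716455  b=𝟙ᵀx=6.040224  c=𝟙ᵀy=84.678611  D=ac−b²=24.184141
λ₁=(c·0.163−b)/D = (84.678611·0.163−6.040224)/24.184141 = 0.320970
λ₂=(a−b·0.163)/D = (0.716455−6.040224·0.163)/24.184141 = -0.011086
w* = 0.320970·x + -0.011086·y:
  w_0 = 0.320970·1.1298 + -0.011086·14.0179 = 0.2072  (Ford)
  w_1 = 0.320970·0.2344 + -0.011086·12.9166 = -0.0680  (GE)
  w_2 = 0.320970·2.2377 + -0.011086·9.4165 = 0.6138  (Walmart)
  w_3 = 0.320970·1.3139 + -0.011086·10.2215 = 0.3084  (Tesla)
  w_4 = 0.320970·0.8601 + -0.011086·18.8945 = 0.0666  (Oracle)
  w_5 = 0.320970·0.1918 + -0.011086·12.9398 = -0.0819  (Unilever)
  w_6 = 0.320970·0.0726 + -0.011086·6.2719 = -0.0462  (Visa)
Σw_i=1.0000  μᵀw=0.1630
σ²=wᵀΣw=λ₁·μ_p+λ₂ = 0.320970·0.163 + -0.011086 = 0.041232 ≈ 0.0412


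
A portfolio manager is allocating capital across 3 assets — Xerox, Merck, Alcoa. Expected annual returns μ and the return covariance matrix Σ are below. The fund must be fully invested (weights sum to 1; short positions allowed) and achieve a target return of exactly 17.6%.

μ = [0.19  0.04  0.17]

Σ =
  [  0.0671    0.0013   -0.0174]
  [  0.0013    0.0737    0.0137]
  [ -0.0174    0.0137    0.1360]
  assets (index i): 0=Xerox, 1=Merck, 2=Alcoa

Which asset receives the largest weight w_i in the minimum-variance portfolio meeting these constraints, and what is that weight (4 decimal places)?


Xerox (0.6303)

x=Σ⁻¹μ = [3.2556  0.1789  1.6485]
y=Σ⁻¹𝟙 = [16.8350  11.7239  8.3258]
a=μᵀx=0.905967  b=𝟙ᵀx=5.082994  c=𝟙ᵀy=36.884708  D=ac−b²=7.579511
λ₁=(c·0.176−b)/D = (36.884708·0.176−5.082994)/7.579511 = 0.185858
λ₂=(a−b·0.176)/D = (0.905967−5.082994·0.176)/7.579511 = 0.001499
w* = 0.185858·x + 0.001499·y:
  w_0 = 0.185858·3.2556 + 0.001499·16.8350 = 0.6303  (Xerox)
  w_1 = 0.185858·0.1789 + 0.001499·11.7239 = 0.0508  (Merck)
  w_2 = 0.185858·1.6485 + 0.001499·8.3258 = 0.3189  (Alcoa)
Σw_i=1.0000  μᵀw=0.1760
σ²=wᵀΣw=λ₁·μ_p+λ₂ = 0.185858·0.176 + 0.001499 = 0.034210 ≈ 0.0342


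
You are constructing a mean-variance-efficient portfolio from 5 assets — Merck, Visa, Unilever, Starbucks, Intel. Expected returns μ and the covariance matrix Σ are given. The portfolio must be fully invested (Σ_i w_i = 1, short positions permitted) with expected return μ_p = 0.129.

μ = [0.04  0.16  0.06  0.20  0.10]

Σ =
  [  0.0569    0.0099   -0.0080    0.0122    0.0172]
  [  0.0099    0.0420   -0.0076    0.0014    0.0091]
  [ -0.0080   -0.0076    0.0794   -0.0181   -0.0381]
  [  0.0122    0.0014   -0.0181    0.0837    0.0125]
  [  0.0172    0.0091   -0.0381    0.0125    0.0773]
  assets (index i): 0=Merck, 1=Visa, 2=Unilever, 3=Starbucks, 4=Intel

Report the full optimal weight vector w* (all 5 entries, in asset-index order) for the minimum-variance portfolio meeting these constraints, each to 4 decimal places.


0.0024  0.3187  0.2740  0.2099  0.1951

x=Σ⁻¹μ = [-0.7586  3.9662  2.5471  2.7139  1.8121]
y=Σ⁻¹𝟙 = [8.7411  22.0542  28.3330  13.4161  20.1908]
a=μᵀx=1.481053  b=𝟙ᵀx=10.280582  c=𝟙ᵀy=92.735123  D=ac−b²=31.655250
λ₁=(c·0.129−b)/D = (92.735123·0.129−10.280582)/31.655250 = 0.053143
λ₂=(a−b·0.129)/D = (1.481053−10.280582·0.129)/31.655250 = 0.004892
w* = 0.053143·x + 0.004892·y:
  w_0 = 0.053143·-0.7586 + 0.004892·8.7411 = 0.0024  (Merck)
  w_1 = 0.053143·3.9662 + 0.004892·22.0542 = 0.3187  (Visa)
  w_2 = 0.053143·2.5471 + 0.004892·28.3330 = 0.2740  (Unilever)
  w_3 = 0.053143·2.7139 + 0.004892·13.4161 = 0.2099  (Starbucks)
  w_4 = 0.053143·1.8121 + 0.004892·20.1908 = 0.1951  (Intel)
Σw_i=1.0000  μᵀw=0.1290
σ²=wᵀΣw=λ₁·μ_p+λ₂ = 0.053143·0.129 + 0.004892 = 0.011747 ≈ 0.0117


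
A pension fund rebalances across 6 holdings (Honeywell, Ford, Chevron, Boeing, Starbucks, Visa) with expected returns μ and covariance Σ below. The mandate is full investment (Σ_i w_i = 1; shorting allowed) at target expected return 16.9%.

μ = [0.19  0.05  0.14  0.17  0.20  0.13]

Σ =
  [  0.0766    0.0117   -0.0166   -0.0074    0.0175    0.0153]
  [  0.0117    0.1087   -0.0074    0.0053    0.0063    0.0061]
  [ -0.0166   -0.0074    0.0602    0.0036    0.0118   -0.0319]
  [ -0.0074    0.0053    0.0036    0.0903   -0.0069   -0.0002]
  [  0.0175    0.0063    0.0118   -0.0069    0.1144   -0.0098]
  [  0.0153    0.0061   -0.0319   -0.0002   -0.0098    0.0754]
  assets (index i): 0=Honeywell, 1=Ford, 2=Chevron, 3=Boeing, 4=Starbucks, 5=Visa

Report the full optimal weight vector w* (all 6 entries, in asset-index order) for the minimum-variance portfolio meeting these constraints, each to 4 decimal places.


u=Σ⁻¹μ = [2.6817  0.1190  4.4079  2.0241  1.2735  3.2061]
v=Σ⁻¹𝟙 = [13.8444  7.7001  32.5271  10.9411  5.5900  24.3474]
a=μᵀu=2.148181  b=𝟙ᵀu=13.712376  c=𝟙ᵀv=94.950029  D=ac−b²=15.940554
λ₁=(c·0.169−b)/D = (94.950029·0.169−13.712376)/15.940554 = 0.146430
λ₂=(a−b·0.169)/D = (2.148181−13.712376·0.169)/15.940554 = -0.010615
w* = 0.146430·u + -0.010615·v:
  w_0 = 0.146430·2.6817 + -0.010615·13.8444 = 0.2457  (Honeywell)
  w_1 = 0.146430·0.1190 + -0.010615·7.7001 = -0.0643  (Ford)
  w_2 = 0.146430·4.4079 + -0.010615·32.5271 = 0.3002  (Chevron)
  w_3 = 0.146430·2.0241 + -0.010615·10.9411 = 0.1802  (Boeing)
  w_4 = 0.146430·1.2735 + -0.010615·5.5900 = 0.1271  (Starbucks)
  w_5 = 0.146430·3.2061 + -0.010615·24.3474 = 0.2110  (Visa)
Σw_i=1.0000  μᵀw=0.1690
σ²=wᵀΣw=λ₁·μ_p+λ₂ = 0.146430·0.169 + -0.010615 = 0.014132 ≈ 0.0141

0.2457  -0.0643  0.3002  0.1802  0.1271  0.2110


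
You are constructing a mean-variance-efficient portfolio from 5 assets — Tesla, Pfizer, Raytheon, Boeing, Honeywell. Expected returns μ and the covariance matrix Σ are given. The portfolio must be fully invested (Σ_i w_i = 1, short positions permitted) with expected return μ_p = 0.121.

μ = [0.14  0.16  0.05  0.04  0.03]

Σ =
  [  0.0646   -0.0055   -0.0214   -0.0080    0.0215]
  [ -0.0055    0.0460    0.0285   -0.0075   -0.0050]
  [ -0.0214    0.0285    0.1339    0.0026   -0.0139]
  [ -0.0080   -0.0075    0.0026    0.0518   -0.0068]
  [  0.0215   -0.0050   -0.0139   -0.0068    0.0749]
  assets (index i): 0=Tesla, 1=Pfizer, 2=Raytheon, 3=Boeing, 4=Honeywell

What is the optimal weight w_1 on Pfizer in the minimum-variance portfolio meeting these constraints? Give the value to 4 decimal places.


p=Σ⁻¹μ = [2.6916  4.1701  -0.1140  1.8038  0.0489]
q=Σ⁻¹𝟙 = [18.5692  26.3691  5.6738  27.4554  13.3267]
a=μᵀp=1.111958  b=𝟙ᵀp=8.600440  c=𝟙ᵀq=91.394143  D=ac−b²=27.658876
λ₁=(c·0.121−b)/D = (91.394143·0.121−8.600440)/27.658876 = 0.088877
λ₂=(a−b·0.121)/D = (1.111958−8.600440·0.121)/27.658876 = 0.002578
w* = 0.088877·p + 0.002578·q:
  w_0 = 0.088877·2.6916 + 0.002578·18.5692 = 0.2871  (Tesla)
  w_1 = 0.088877·4.1701 + 0.002578·26.3691 = 0.4386  (Pfizer)
  w_2 = 0.088877·-0.1140 + 0.002578·5.6738 = 0.0045  (Raytheon)
  w_3 = 0.088877·1.8038 + 0.002578·27.4554 = 0.2311  (Boeing)
  w_4 = 0.088877·0.0489 + 0.002578·13.3267 = 0.0387  (Honeywell)
Σw_i=1.0000  μᵀw=0.1210
σ²=wᵀΣw=λ₁·μ_p+λ₂ = 0.088877·0.121 + 0.002578 = 0.013332 ≈ 0.0133

0.4386


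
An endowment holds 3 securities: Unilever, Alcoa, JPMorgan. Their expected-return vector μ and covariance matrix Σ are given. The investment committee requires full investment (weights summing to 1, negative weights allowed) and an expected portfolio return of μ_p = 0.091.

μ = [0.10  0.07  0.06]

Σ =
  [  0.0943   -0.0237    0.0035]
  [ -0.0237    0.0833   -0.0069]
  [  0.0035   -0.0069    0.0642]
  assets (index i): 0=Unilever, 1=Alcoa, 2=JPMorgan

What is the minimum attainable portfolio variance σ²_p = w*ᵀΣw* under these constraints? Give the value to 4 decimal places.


0.0435

u=Σ⁻¹μ = [1.3520  1.3080  1.0014]
v=Σ⁻¹𝟙 = [14.3780  17.4764  16.6708]
a=μᵀu=0.286843  b=𝟙ᵀu=3.661395  c=𝟙ᵀv=48.525196  D=ac−b²=0.513304
λ₁=(c·0.091−b)/D = (48.525196·0.091−3.661395)/0.513304 = 1.469690
λ₂=(a−b·0.091)/D = (0.286843−3.661395·0.091)/0.513304 = -0.090285
w* = 1.469690·u + -0.090285·v:
  w_0 = 1.469690·1.3520 + -0.090285·14.3780 = 0.6889  (Unilever)
  w_1 = 1.469690·1.3080 + -0.090285·17.4764 = 0.3444  (Alcoa)
  w_2 = 1.469690·1.0014 + -0.090285·16.6708 = -0.0333  (JPMorgan)
Σw_i=1.0000  μᵀw=0.0910
σ²=wᵀΣw=λ₁·μ_p+λ₂ = 1.469690·0.091 + -0.090285 = 0.043456 ≈ 0.0435


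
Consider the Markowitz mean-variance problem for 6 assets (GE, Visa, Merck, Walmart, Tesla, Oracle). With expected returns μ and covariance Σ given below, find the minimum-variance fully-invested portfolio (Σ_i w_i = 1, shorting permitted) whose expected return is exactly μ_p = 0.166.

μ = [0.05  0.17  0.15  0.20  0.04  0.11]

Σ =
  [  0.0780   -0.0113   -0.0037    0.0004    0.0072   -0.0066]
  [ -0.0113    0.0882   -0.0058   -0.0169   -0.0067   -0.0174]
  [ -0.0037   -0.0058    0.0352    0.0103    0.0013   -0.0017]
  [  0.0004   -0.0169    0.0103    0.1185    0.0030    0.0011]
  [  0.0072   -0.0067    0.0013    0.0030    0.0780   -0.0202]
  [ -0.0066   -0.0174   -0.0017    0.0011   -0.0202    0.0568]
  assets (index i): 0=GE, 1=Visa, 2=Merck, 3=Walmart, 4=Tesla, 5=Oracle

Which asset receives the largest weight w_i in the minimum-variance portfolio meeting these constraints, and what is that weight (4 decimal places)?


x=Σ⁻¹μ = [1.5684  3.6500  4.6543  1.7232  1.5458  3.8927]
y=Σ⁻¹𝟙 = [19.2668  26.4808  33.3087  8.3608  21.9145  36.5850]
a=μᵀx=2.231738  b=𝟙ᵀx=17.034469  c=𝟙ᵀy=145.916597  D=ac−b²=35.474524
λ₁=(c·0.166−b)/D = (145.916597·0.166−17.034469)/35.474524 = 0.202615
λ₂=(a−b·0.166)/D = (2.231738−17.034469·0.166)/35.474524 = -0.016800
w* = 0.202615·x + -0.016800·y:
  w_0 = 0.202615·1.5684 + -0.016800·19.2668 = -0.0059  (GE)
  w_1 = 0.202615·3.6500 + -0.016800·26.4808 = 0.2947  (Visa)
  w_2 = 0.202615·4.6543 + -0.016800·33.3087 = 0.3834  (Merck)
  w_3 = 0.202615·1.7232 + -0.016800·8.3608 = 0.2087  (Walmart)
  w_4 = 0.202615·1.5458 + -0.016800·21.9145 = -0.0550  (Tesla)
  w_5 = 0.202615·3.8927 + -0.016800·36.5850 = 0.1741  (Oracle)
Σw_i=1.0000  μᵀw=0.1660
σ²=wᵀΣw=λ₁·μ_p+λ₂ = 0.202615·0.166 + -0.016800 = 0.016834 ≈ 0.0168

Merck (0.3834)


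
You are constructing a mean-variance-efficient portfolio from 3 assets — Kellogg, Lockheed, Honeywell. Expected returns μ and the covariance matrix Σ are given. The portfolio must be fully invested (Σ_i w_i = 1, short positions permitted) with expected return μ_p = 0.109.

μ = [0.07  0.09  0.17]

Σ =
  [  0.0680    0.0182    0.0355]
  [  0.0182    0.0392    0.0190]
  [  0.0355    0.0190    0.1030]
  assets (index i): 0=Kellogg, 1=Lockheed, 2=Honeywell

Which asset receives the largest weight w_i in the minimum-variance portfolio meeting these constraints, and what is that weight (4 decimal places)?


g=Σ⁻¹μ = [-0.1488  1.6914  1.3898]
h=Σ⁻¹𝟙 = [7.4890  20.4027  3.3640]
a=μᵀg=0.378070  b=𝟙ᵀg=2.932347  c=𝟙ᵀh=31.255634  D=ac−b²=3.218156
λ₁=(c·0.109−b)/D = (31.255634·0.109−2.932347)/3.218156 = 0.147450
λ₂=(a−b·0.109)/D = (0.378070−2.932347·0.109)/3.218156 = 0.018161
w* = 0.147450·g + 0.018161·h:
  w_0 = 0.147450·-0.1488 + 0.018161·7.4890 = 0.1141  (Kellogg)
  w_1 = 0.147450·1.6914 + 0.018161·20.4027 = 0.6199  (Lockheed)
  w_2 = 0.147450·1.3898 + 0.018161·3.3640 = 0.2660  (Honeywell)
Σw_i=1.0000  μᵀw=0.1090
σ²=wᵀΣw=λ₁·μ_p+λ₂ = 0.147450·0.109 + 0.018161 = 0.034233 ≈ 0.0342

Lockheed (0.6199)


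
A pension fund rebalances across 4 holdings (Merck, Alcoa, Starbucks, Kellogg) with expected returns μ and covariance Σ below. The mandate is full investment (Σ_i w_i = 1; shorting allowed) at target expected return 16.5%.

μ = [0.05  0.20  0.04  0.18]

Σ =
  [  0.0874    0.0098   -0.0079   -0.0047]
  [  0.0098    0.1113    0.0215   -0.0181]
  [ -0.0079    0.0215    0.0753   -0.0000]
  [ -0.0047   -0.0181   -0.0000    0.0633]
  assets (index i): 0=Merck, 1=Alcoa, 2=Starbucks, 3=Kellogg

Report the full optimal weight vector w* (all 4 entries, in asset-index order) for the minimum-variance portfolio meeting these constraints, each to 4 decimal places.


p=Σ⁻¹μ = [0.4919  2.3481  -0.0876  3.5515]
q=Σ⁻¹𝟙 = [12.6005  8.6557  12.1308  19.2084]
a=μᵀp=1.129992  b=𝟙ᵀp=6.303896  c=𝟙ᵀq=52.595345  D=ac−b²=19.693211
λ₁=(c·0.165−b)/D = (52.595345·0.165−6.303896)/19.693211 = 0.120566
λ₂=(a−b·0.165)/D = (1.129992−6.303896·0.165)/19.693211 = 0.004562
w* = 0.120566·p + 0.004562·q:
  w_0 = 0.120566·0.4919 + 0.004562·12.6005 = 0.1168  (Merck)
  w_1 = 0.120566·2.3481 + 0.004562·8.6557 = 0.3226  (Alcoa)
  w_2 = 0.120566·-0.0876 + 0.004562·12.1308 = 0.0448  (Starbucks)
  w_3 = 0.120566·3.5515 + 0.004562·19.2084 = 0.5158  (Kellogg)
Σw_i=1.0000  μᵀw=0.1650
σ²=wᵀΣw=λ₁·μ_p+λ₂ = 0.120566·0.165 + 0.004562 = 0.024456 ≈ 0.0245

0.1168  0.3226  0.0448  0.5158


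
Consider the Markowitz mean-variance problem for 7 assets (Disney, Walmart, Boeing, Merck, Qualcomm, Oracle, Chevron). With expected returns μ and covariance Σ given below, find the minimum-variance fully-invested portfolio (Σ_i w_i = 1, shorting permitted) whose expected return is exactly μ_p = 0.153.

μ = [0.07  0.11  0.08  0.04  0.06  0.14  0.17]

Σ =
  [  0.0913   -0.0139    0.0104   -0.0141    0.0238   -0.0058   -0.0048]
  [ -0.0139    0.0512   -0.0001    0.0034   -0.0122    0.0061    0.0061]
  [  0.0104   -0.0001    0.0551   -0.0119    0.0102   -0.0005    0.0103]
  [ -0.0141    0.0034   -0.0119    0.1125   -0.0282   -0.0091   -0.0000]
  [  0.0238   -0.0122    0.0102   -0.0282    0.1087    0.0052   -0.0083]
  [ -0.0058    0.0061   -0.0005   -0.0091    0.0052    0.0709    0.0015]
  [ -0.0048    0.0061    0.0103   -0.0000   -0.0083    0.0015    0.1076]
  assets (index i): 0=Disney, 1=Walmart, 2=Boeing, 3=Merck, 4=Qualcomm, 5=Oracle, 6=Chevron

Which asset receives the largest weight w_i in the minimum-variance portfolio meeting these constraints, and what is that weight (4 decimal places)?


u=Σ⁻¹μ = [1.1276  2.1645  1.0524  0.8717  0.6931  1.9188  1.4335]
v=Σ⁻¹𝟙 = [13.3453  22.1861  15.6150  15.5243  11.2368  14.4007  7.8025]
a=μᵀu=0.989992  b=𝟙ᵀu=9.261545  c=𝟙ᵀv=100.110635  D=ac−b²=13.332527
λ₁=(c·0.153−b)/D = (100.110635·0.153−9.261545)/13.332527 = 0.454181
λ₂=(a−b·0.153)/D = (0.989992−9.261545·0.153)/13.332527 = -0.032029
w* = 0.454181·u + -0.032029·v:
  w_0 = 0.454181·1.1276 + -0.032029·13.3453 = 0.0847  (Disney)
  w_1 = 0.454181·2.1645 + -0.032029·22.1861 = 0.2725  (Walmart)
  w_2 = 0.454181·1.0524 + -0.032029·15.6150 = -0.0221  (Boeing)
  w_3 = 0.454181·0.8717 + -0.032029·15.5243 = -0.1013  (Merck)
  w_4 = 0.454181·0.6931 + -0.032029·11.2368 = -0.0451  (Qualcomm)
  w_5 = 0.454181·1.9188 + -0.032029·14.4007 = 0.4102  (Oracle)
  w_6 = 0.454181·1.4335 + -0.032029·7.8025 = 0.4012  (Chevron)
Σw_i=1.0000  μᵀw=0.1530
σ²=wᵀΣw=λ₁·μ_p+λ₂ = 0.454181·0.153 + -0.032029 = 0.037461 ≈ 0.0375

Oracle (0.4102)


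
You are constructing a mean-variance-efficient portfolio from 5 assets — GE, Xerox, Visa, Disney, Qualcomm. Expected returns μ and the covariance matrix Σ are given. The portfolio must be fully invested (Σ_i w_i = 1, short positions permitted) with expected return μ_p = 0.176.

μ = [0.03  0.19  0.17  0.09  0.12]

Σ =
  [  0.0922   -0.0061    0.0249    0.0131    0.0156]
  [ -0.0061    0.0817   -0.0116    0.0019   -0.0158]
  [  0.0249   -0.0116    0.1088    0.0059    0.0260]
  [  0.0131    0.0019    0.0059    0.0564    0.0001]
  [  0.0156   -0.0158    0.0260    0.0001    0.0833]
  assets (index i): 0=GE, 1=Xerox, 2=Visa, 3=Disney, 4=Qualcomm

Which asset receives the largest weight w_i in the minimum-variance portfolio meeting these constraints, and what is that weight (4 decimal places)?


p=Σ⁻¹μ = [-0.3611  2.7803  1.4892  1.4274  1.5690]
q=Σ⁻¹𝟙 = [6.1357  15.4786  5.7527  15.1609  11.9779]
a=μᵀp=1.087340  b=𝟙ᵀp=6.904804  c=𝟙ᵀq=54.505869  D=ac−b²=11.590090
λ₁=(c·0.176−b)/D = (54.505869·0.176−6.904804)/11.590090 = 0.231942
λ₂=(a−b·0.176)/D = (1.087340−6.904804·0.176)/11.590090 = -0.011036
w* = 0.231942·p + -0.011036·q:
  w_0 = 0.231942·-0.3611 + -0.011036·6.1357 = -0.1515  (GE)
  w_1 = 0.231942·2.7803 + -0.011036·15.4786 = 0.4740  (Xerox)
  w_2 = 0.231942·1.4892 + -0.011036·5.7527 = 0.2819  (Visa)
  w_3 = 0.231942·1.4274 + -0.011036·15.1609 = 0.1638  (Disney)
  w_4 = 0.231942·1.5690 + -0.011036·11.9779 = 0.2317  (Qualcomm)
Σw_i=1.0000  μᵀw=0.1760
σ²=wᵀΣw=λ₁·μ_p+λ₂ = 0.231942·0.176 + -0.011036 = 0.029786 ≈ 0.0298

Xerox (0.4740)


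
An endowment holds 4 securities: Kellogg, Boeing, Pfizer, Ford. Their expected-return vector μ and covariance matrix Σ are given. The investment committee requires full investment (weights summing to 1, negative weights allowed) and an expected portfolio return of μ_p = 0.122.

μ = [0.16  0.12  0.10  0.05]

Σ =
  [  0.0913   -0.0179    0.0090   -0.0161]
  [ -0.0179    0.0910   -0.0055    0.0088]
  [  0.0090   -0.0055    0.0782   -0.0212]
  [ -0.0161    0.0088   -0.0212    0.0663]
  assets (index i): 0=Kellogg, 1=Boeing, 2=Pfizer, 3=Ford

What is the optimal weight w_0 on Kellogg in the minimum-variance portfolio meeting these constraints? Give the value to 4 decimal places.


0.3848

g=Σ⁻¹μ = [2.2066  1.6961  1.5688  1.5665]
h=Σ⁻¹𝟙 = [15.7611  12.9617  18.1160  22.9827]
a=μᵀg=0.791783  b=𝟙ᵀg=7.037919  c=𝟙ᵀh=69.821501  D=ac−b²=5.751172
λ₁=(c·0.122−b)/D = (69.821501·0.122−7.037919)/5.751172 = 0.257392
λ₂=(a−b·0.122)/D = (0.791783−7.037919·0.122)/5.751172 = -0.011623
w* = 0.257392·g + -0.011623·h:
  w_0 = 0.257392·2.2066 + -0.011623·15.7611 = 0.3848  (Kellogg)
  w_1 = 0.257392·1.6961 + -0.011623·12.9617 = 0.2859  (Boeing)
  w_2 = 0.257392·1.5688 + -0.011623·18.1160 = 0.1932  (Pfizer)
  w_3 = 0.257392·1.5665 + -0.011623·22.9827 = 0.1361  (Ford)
Σw_i=1.0000  μᵀw=0.1220
σ²=wᵀΣw=λ₁·μ_p+λ₂ = 0.257392·0.122 + -0.011623 = 0.019779 ≈ 0.0198


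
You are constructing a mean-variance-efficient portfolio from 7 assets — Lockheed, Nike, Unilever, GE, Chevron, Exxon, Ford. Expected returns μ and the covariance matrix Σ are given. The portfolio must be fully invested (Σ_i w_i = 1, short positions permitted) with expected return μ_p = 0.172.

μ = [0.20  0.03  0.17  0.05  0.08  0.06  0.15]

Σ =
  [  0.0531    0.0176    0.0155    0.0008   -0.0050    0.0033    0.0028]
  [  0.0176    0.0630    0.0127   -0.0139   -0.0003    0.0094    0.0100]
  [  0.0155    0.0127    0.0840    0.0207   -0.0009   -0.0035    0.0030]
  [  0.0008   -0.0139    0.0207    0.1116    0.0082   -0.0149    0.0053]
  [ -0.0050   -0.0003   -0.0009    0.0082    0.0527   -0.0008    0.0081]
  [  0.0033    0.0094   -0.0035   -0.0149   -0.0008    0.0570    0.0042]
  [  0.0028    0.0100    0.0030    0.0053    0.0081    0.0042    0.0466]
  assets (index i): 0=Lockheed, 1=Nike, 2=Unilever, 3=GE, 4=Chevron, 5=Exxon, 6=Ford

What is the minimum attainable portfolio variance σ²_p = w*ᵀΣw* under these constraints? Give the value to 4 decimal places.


0.0189

x=Σ⁻¹μ = [3.7461  -1.5167  1.5574  -0.1776  1.4883  0.9426  2.8955]
y=Σ⁻¹𝟙 = [14.0296  8.1471  6.2822  9.1586  17.3273  17.4653  12.8359]
a=μᵀx=1.569559  b=𝟙ᵀx=8.935723  c=𝟙ᵀy=85.245923  D=ac−b²=53.951369
λ₁=(c·0.172−b)/D = (85.245923·0.172−8.935723)/53.951369 = 0.106143
λ₂=(a−b·0.172)/D = (1.569559−8.935723·0.172)/53.951369 = 0.000605
w* = 0.106143·x + 0.000605·y:
  w_0 = 0.106143·3.7461 + 0.000605·14.0296 = 0.4061  (Lockheed)
  w_1 = 0.106143·-1.5167 + 0.000605·8.1471 = -0.1561  (Nike)
  w_2 = 0.106143·1.5574 + 0.000605·6.2822 = 0.1691  (Unilever)
  w_3 = 0.106143·-0.1776 + 0.000605·9.1586 = -0.0133  (GE)
  w_4 = 0.106143·1.4883 + 0.000605·17.3273 = 0.1684  (Chevron)
  w_5 = 0.106143·0.9426 + 0.000605·17.4653 = 0.1106  (Exxon)
  w_6 = 0.106143·2.8955 + 0.000605·12.8359 = 0.3151  (Ford)
Σw_i=1.0000  μᵀw=0.1720
σ²=wᵀΣw=λ₁·μ_p+λ₂ = 0.106143·0.172 + 0.000605 = 0.018861 ≈ 0.0189


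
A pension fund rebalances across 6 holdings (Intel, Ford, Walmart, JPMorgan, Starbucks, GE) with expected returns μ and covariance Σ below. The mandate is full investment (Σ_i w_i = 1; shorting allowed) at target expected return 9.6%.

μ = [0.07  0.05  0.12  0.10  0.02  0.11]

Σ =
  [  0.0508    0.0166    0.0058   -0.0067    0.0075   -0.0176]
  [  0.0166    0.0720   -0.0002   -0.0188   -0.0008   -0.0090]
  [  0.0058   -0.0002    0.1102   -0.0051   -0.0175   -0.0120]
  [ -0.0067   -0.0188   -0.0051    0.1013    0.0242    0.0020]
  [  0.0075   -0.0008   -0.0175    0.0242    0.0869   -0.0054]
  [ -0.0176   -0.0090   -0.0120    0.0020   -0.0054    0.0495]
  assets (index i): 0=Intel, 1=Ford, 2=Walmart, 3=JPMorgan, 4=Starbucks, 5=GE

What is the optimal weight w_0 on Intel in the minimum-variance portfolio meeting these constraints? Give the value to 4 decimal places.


0.2386

u=Σ⁻¹μ = [2.2592  0.9510  1.4455  1.2685  0.2005  3.5194]
v=Σ⁻¹𝟙 = [25.3653  15.8140  14.0502  11.7848  11.2644  36.2549]
a=μᵀu=0.897152  b=𝟙ᵀu=9.644093  c=𝟙ᵀv=114.533480  D=ac−b²=9.745431
λ₁=(c·0.096−b)/D = (114.533480·0.096−9.644093)/9.745431 = 0.138641
λ₂=(a−b·0.096)/D = (0.897152−9.644093·0.096)/9.745431 = -0.002943
w* = 0.138641·u + -0.002943·v:
  w_0 = 0.138641·2.2592 + -0.002943·25.3653 = 0.2386  (Intel)
  w_1 = 0.138641·0.9510 + -0.002943·15.8140 = 0.0853  (Ford)
  w_2 = 0.138641·1.4455 + -0.002943·14.0502 = 0.1591  (Walmart)
  w_3 = 0.138641·1.2685 + -0.002943·11.7848 = 0.1412  (JPMorgan)
  w_4 = 0.138641·0.2005 + -0.002943·11.2644 = -0.0054  (Starbucks)
  w_5 = 0.138641·3.5194 + -0.002943·36.2549 = 0.3812  (GE)
Σw_i=1.0000  μᵀw=0.0960
σ²=wᵀΣw=λ₁·μ_p+λ₂ = 0.138641·0.096 + -0.002943 = 0.010367 ≈ 0.0104


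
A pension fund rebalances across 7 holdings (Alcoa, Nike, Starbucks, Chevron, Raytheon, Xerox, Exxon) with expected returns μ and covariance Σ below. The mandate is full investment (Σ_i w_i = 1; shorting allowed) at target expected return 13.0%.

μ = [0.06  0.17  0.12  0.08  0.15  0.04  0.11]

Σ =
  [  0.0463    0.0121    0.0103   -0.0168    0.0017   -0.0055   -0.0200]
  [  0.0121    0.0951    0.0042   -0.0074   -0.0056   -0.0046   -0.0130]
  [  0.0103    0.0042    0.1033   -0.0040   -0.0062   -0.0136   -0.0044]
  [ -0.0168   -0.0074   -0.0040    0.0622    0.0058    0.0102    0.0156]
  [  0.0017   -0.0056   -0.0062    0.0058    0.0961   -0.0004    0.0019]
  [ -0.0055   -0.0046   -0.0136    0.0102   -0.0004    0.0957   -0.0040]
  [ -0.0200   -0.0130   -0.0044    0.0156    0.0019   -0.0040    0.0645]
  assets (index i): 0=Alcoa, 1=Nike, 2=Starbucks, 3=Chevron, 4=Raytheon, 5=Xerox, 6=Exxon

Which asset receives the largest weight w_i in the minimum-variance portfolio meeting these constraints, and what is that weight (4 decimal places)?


Nike (0.2737)

x=Σ⁻¹μ = [2.0764  2.0469  1.2283  1.2526  1.6000  0.7898  2.5445]
y=Σ⁻¹𝟙 = [35.2499  11.7313  9.8492  18.0643  9.5604  13.6261  25.6648]
a=μᵀx=1.271655  b=𝟙ᵀx=11.538588  c=𝟙ᵀy=123.745951  D=ac−b²=24.223198
λ₁=(c·0.130−b)/D = (123.745951·0.130−11.538588)/24.223198 = 0.187770
λ₂=(a−b·0.130)/D = (1.271655−11.538588·0.130)/24.223198 = -0.009427
w* = 0.187770·x + -0.009427·y:
  w_0 = 0.187770·2.0764 + -0.009427·35.2499 = 0.0576  (Alcoa)
  w_1 = 0.187770·2.0469 + -0.009427·11.7313 = 0.2737  (Nike)
  w_2 = 0.187770·1.2283 + -0.009427·9.8492 = 0.1378  (Starbucks)
  w_3 = 0.187770·1.2526 + -0.009427·18.0643 = 0.0649  (Chevron)
  w_4 = 0.187770·1.6000 + -0.009427·9.5604 = 0.2103  (Raytheon)
  w_5 = 0.187770·0.7898 + -0.009427·13.6261 = 0.0198  (Xerox)
  w_6 = 0.187770·2.5445 + -0.009427·25.6648 = 0.2358  (Exxon)
Σw_i=1.0000  μᵀw=0.1300
σ²=wᵀΣw=λ₁·μ_p+λ₂ = 0.187770·0.130 + -0.009427 = 0.014983 ≈ 0.0150


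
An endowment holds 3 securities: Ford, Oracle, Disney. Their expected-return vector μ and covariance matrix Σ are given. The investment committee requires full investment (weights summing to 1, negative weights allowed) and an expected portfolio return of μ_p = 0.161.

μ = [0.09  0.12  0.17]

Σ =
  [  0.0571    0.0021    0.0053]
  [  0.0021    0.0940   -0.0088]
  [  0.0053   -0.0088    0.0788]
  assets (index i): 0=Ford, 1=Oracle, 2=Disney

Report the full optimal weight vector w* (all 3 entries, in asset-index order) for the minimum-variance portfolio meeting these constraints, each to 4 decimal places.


-0.0788  0.3062  0.7727

g=Σ⁻¹μ = [1.3155  1.4561  2.2315]
h=Σ⁻¹𝟙 = [15.8927  11.4914  12.9047]
a=μᵀg=0.672483  b=𝟙ᵀg=5.003109  c=𝟙ᵀh=40.288777  D=ac−b²=2.062404
λ₁=(c·0.161−b)/D = (40.288777·0.161−5.003109)/2.062404 = 0.719250
λ₂=(a−b·0.161)/D = (0.672483−5.003109·0.161)/2.062404 = -0.064497
w* = 0.719250·g + -0.064497·h:
  w_0 = 0.719250·1.3155 + -0.064497·15.8927 = -0.0788  (Ford)
  w_1 = 0.719250·1.4561 + -0.064497·11.4914 = 0.3062  (Oracle)
  w_2 = 0.719250·2.2315 + -0.064497·12.9047 = 0.7727  (Disney)
Σw_i=1.0000  μᵀw=0.1610
σ²=wᵀΣw=λ₁·μ_p+λ₂ = 0.719250·0.161 + -0.064497 = 0.051303 ≈ 0.0513


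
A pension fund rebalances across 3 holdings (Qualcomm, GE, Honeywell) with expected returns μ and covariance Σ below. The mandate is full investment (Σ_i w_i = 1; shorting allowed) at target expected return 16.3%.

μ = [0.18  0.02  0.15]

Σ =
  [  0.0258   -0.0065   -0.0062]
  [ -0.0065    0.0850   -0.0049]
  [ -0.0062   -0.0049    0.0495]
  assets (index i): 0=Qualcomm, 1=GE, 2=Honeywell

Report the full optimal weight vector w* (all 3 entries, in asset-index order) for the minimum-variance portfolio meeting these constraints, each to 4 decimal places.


p=Σ⁻¹μ = [8.2589  1.1075  4.1744]
q=Σ⁻¹𝟙 = [49.8576  17.2001  28.1494]
a=μᵀp=2.134912  b=𝟙ᵀp=13.540794  c=𝟙ᵀq=95.207172  D=ac−b²=19.905789
λ₁=(c·0.163−b)/D = (95.207172·0.163−13.540794)/19.905789 = 0.099367
λ₂=(a−b·0.163)/D = (2.134912−13.540794·0.163)/19.905789 = -0.003629
w* = 0.099367·p + -0.003629·q:
  w_0 = 0.099367·8.2589 + -0.003629·49.8576 = 0.6397  (Qualcomm)
  w_1 = 0.099367·1.1075 + -0.003629·17.2001 = 0.0476  (GE)
  w_2 = 0.099367·4.1744 + -0.003629·28.1494 = 0.3126  (Honeywell)
Σw_i=1.0000  μᵀw=0.1630
σ²=wᵀΣw=λ₁·μ_p+λ₂ = 0.099367·0.163 + -0.003629 = 0.012568 ≈ 0.0126

0.6397  0.0476  0.3126


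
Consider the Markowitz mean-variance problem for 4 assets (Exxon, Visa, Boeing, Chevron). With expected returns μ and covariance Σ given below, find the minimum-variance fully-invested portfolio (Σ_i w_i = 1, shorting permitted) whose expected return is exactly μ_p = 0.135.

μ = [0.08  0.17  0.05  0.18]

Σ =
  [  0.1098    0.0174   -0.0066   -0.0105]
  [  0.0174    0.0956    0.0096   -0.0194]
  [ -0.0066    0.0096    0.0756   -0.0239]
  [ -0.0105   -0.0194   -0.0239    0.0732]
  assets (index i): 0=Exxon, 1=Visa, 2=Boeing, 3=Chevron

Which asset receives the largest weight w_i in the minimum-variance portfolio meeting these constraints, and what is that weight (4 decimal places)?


Chevron (0.4142)

g=Σ⁻¹μ = [0.8283  2.2143  1.6202  3.6937]
h=Σ⁻¹𝟙 = [10.9200  11.4753  20.6284  25.0041]
a=μᵀg=1.188579  b=𝟙ᵀg=8.356561  c=𝟙ᵀh=68.027837  D=ac−b²=11.024339
λ₁=(c·0.135−b)/D = (68.027837·0.135−8.356561)/11.024339 = 0.075034
λ₂=(a−b·0.135)/D = (1.188579−8.356561·0.135)/11.024339 = 0.005483
w* = 0.075034·g + 0.005483·h:
  w_0 = 0.075034·0.8283 + 0.005483·10.9200 = 0.1220  (Exxon)
  w_1 = 0.075034·2.2143 + 0.005483·11.4753 = 0.2291  (Visa)
  w_2 = 0.075034·1.6202 + 0.005483·20.6284 = 0.2347  (Boeing)
  w_3 = 0.075034·3.6937 + 0.005483·25.0041 = 0.4142  (Chevron)
Σw_i=1.0000  μᵀw=0.1350
σ²=wᵀΣw=λ₁·μ_p+λ₂ = 0.075034·0.135 + 0.005483 = 0.015612 ≈ 0.0156
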